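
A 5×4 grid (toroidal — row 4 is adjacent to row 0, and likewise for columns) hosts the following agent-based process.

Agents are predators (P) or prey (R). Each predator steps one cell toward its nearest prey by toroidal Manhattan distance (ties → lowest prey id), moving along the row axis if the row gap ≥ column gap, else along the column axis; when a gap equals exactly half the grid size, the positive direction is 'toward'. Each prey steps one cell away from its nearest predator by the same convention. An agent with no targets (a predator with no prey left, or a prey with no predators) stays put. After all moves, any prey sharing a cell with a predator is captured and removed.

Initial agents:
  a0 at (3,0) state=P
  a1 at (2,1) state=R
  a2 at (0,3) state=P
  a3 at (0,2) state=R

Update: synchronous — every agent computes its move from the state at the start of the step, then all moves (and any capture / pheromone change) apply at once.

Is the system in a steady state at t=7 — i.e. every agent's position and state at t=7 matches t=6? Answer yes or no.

no

t=1: a0@(2,0):P a1@(1,1):R a2@(0,2):P a3@(0,1):R
t=2: a0@(1,0):P a2@(0,1):P a3@(0,0):R
t=3: a0@(0,0):P a2@(0,0):P a3@(4,0):R
t=4: a0@(4,0):P a2@(4,0):P a3@(3,0):R
t=5: a0@(3,0):P a2@(3,0):P a3@(2,0):R
t=6: a0@(2,0):P a2@(2,0):P a3@(1,0):R
t=7: a0@(1,0):P a2@(1,0):P a3@(0,0):R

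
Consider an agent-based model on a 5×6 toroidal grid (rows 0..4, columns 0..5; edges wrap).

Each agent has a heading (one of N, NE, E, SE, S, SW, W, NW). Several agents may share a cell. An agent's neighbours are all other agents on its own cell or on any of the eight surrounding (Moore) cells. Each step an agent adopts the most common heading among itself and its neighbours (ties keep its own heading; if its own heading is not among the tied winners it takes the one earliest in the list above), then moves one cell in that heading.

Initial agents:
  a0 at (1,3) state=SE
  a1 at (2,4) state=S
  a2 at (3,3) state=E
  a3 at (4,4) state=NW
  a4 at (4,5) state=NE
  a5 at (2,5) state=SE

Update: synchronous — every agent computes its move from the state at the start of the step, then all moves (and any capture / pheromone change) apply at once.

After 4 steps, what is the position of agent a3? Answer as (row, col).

t=1: a0@(2,4):SE a1@(3,5):SE a2@(3,4):E a3@(3,3):NW a4@(3,0):NE a5@(3,0):SE
t=2: a0@(3,5):SE a1@(4,0):SE a2@(4,5):SE a3@(2,2):NW a4@(4,1):SE a5@(4,1):SE
t=3: a0@(4,0):SE a1@(0,1):SE a2@(0,0):SE a3@(1,1):NW a4@(0,2):SE a5@(0,2):SE
t=4: a0@(0,1):SE a1@(1,2):SE a2@(1,1):SE a3@(2,2):SE a4@(1,3):SE a5@(1,3):SE

(2, 2)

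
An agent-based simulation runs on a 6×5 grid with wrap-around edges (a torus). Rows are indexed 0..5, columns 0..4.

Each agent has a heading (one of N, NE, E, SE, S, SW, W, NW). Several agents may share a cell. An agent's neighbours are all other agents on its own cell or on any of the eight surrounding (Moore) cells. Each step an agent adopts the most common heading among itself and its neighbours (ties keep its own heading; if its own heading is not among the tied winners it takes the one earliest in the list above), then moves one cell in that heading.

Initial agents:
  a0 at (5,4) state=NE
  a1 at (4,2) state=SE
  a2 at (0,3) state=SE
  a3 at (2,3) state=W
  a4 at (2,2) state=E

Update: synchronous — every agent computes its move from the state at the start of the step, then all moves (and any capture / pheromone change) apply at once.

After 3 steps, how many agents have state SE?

t=1: a0@(4,0):NE a1@(5,3):SE a2@(1,4):SE a3@(2,2):W a4@(2,3):E
t=2: a0@(3,1):NE a1@(0,4):SE a2@(2,0):SE a3@(2,1):W a4@(2,4):E
t=3: a0@(2,2):NE a1@(1,0):SE a2@(3,1):SE a3@(2,0):W a4@(2,0):E

2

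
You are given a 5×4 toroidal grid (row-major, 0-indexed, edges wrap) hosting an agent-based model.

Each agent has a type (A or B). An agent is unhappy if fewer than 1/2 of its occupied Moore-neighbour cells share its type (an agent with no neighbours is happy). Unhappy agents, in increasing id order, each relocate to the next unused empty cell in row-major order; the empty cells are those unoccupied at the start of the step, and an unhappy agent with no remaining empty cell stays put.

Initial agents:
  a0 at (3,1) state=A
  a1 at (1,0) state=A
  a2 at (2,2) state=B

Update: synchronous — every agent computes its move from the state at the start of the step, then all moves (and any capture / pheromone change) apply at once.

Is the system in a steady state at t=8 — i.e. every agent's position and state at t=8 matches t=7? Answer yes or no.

yes

t=1: a0@(0,0):A a1@(1,0):A a2@(0,1):B
t=2: a0@(0,0):A a1@(1,0):A a2@(0,2):B
t=3: (unchanged — steady state)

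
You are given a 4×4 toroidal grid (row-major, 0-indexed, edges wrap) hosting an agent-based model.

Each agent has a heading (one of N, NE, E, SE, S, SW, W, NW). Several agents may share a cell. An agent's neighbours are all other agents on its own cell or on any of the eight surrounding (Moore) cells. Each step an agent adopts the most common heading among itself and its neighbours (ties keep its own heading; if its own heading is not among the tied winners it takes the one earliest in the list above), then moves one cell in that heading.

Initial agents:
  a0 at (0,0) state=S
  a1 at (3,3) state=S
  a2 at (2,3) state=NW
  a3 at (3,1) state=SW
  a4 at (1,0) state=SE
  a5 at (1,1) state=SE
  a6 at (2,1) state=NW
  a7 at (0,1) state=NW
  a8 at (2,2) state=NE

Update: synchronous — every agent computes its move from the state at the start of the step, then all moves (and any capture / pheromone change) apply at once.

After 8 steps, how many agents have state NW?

9

t=1: a0@(1,0):S a1@(0,3):S a2@(1,2):NW a3@(2,0):NW a4@(0,3):NW a5@(2,2):SE a6@(3,2):SE a7@(1,2):SE a8@(1,1):NW
t=2: a0@(0,3):NW a1@(1,3):S a2@(0,1):NW a3@(1,3):NW a4@(3,2):NW a5@(3,3):SE a6@(0,3):SE a7@(0,1):NW a8@(0,0):NW
t=3: a0@(3,2):NW a1@(0,2):NW a2@(3,0):NW a3@(0,2):NW a4@(2,1):NW a5@(2,2):NW a6@(3,2):NW a7@(3,0):NW a8@(3,3):NW
t=4: a0@(2,1):NW a1@(3,1):NW a2@(2,3):NW a3@(3,1):NW a4@(1,0):NW a5@(1,1):NW a6@(2,1):NW a7@(2,3):NW a8@(2,2):NW
t=5: a0@(1,0):NW a1@(2,0):NW a2@(1,2):NW a3@(2,0):NW a4@(0,3):NW a5@(0,0):NW a6@(1,0):NW a7@(1,2):NW a8@(1,1):NW
t=6: a0@(0,3):NW a1@(1,3):NW a2@(0,1):NW a3@(1,3):NW a4@(3,2):NW a5@(3,3):NW a6@(0,3):NW a7@(0,1):NW a8@(0,0):NW
t=7: a0@(3,2):NW a1@(0,2):NW a2@(3,0):NW a3@(0,2):NW a4@(2,1):NW a5@(2,2):NW a6@(3,2):NW a7@(3,0):NW a8@(3,3):NW
t=8: a0@(2,1):NW a1@(3,1):NW a2@(2,3):NW a3@(3,1):NW a4@(1,0):NW a5@(1,1):NW a6@(2,1):NW a7@(2,3):NW a8@(2,2):NW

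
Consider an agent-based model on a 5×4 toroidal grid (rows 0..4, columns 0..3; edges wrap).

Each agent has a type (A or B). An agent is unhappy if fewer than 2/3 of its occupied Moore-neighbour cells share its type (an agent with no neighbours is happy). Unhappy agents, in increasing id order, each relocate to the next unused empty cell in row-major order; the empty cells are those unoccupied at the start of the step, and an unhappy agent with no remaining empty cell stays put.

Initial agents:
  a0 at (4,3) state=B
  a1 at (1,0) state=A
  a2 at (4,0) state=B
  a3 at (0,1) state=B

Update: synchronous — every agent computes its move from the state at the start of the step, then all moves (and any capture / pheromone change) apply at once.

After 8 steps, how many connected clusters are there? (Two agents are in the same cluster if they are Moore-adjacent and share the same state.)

t=1: a0@(4,3):B a1@(0,0):A a2@(4,0):B a3@(0,2):B
t=2: a0@(4,3):B a1@(0,1):A a2@(0,3):B a3@(0,2):B
t=3: a0@(4,3):B a1@(0,0):A a2@(0,3):B a3@(0,2):B
t=4: a0@(4,3):B a1@(0,1):A a2@(0,3):B a3@(0,2):B
t=5: a0@(4,3):B a1@(0,0):A a2@(0,3):B a3@(0,2):B
t=6: a0@(4,3):B a1@(0,1):A a2@(0,3):B a3@(0,2):B
t=7: a0@(4,3):B a1@(0,0):A a2@(0,3):B a3@(0,2):B
t=8: a0@(4,3):B a1@(0,1):A a2@(0,3):B a3@(0,2):B

2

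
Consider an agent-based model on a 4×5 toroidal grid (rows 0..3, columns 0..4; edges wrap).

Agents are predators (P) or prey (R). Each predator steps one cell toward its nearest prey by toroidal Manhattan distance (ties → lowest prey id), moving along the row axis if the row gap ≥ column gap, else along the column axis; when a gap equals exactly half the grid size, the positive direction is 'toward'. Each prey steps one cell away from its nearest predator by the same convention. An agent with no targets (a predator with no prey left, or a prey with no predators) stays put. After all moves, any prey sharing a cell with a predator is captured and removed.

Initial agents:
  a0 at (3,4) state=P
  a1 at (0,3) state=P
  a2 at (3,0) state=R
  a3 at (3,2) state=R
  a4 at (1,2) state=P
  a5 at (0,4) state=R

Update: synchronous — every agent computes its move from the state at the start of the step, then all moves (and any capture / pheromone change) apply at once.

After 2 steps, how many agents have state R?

1

t=1: a0@(3,0):P a1@(0,4):P a2@(3,1):R a3@(3,1):R a4@(2,2):P a5@(1,4):R
t=2: a0@(3,1):P a1@(1,4):P a4@(3,2):P a5@(2,4):R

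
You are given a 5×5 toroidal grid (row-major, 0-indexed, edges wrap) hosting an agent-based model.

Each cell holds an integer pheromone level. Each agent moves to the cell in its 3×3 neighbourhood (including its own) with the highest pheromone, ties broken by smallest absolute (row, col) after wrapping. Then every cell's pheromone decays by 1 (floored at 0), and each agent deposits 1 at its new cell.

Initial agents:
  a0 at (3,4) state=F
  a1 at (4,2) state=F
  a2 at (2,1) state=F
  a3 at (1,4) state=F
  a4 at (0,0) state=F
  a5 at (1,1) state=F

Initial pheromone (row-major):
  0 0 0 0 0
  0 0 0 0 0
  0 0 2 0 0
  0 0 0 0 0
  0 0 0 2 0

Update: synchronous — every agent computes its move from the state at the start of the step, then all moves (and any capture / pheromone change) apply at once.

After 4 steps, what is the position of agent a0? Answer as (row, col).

t=1: a0@(4,3) a1@(4,3) a2@(2,2) a3@(0,0) a4@(0,0) a5@(2,2) | pheromone: 2 0 0 0 0 / 0 0 0 0 0 / 0 0 3 0 0 / 0 0 0 0 0 / 0 0 0 3 0
t=2: a0@(4,3) a1@(4,3) a2@(2,2) a3@(0,0) a4@(0,0) a5@(2,2) | pheromone: 3 0 0 0 0 / 0 0 0 0 0 / 0 0 4 0 0 / 0 0 0 0 0 / 0 0 0 4 0
t=3: a0@(4,3) a1@(4,3) a2@(2,2) a3@(0,0) a4@(0,0) a5@(2,2) | pheromone: 4 0 0 0 0 / 0 0 0 0 0 / 0 0 5 0 0 / 0 0 0 0 0 / 0 0 0 5 0
t=4: a0@(4,3) a1@(4,3) a2@(2,2) a3@(0,0) a4@(0,0) a5@(2,2) | pheromone: 5 0 0 0 0 / 0 0 0 0 0 / 0 0 6 0 0 / 0 0 0 0 0 / 0 0 0 6 0

(4, 3)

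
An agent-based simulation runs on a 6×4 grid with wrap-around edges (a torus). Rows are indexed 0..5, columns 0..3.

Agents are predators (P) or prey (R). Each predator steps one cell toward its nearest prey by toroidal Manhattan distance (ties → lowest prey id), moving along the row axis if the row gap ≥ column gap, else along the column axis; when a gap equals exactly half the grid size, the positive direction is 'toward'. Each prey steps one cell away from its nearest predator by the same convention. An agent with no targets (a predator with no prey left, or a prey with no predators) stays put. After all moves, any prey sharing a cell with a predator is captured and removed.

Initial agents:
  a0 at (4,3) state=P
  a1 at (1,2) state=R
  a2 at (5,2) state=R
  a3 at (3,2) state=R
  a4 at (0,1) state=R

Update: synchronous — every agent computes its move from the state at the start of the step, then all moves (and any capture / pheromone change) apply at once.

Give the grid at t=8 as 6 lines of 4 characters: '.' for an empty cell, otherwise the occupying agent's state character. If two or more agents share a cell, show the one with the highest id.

t=1: a0@(5,3):P a1@(0,2):R a2@(0,2):R a3@(2,2):R a4@(1,1):R
t=2: a0@(0,3):P a1@(1,2):R a2@(1,2):R a3@(1,2):R a4@(2,1):R
t=3: a0@(1,3):P a1@(2,2):R a2@(2,2):R a3@(2,2):R a4@(3,1):R
t=4: a0@(2,3):P a1@(3,2):R a2@(3,2):R a3@(3,2):R a4@(4,1):R
t=5: a0@(3,3):P a1@(4,2):R a2@(4,2):R a3@(4,2):R a4@(5,1):R
t=6: a0@(4,3):P a1@(5,2):R a2@(5,2):R a3@(5,2):R a4@(0,1):R
t=7: a0@(5,3):P a1@(0,2):R a2@(0,2):R a3@(0,2):R a4@(1,1):R
t=8: a0@(0,3):P a1@(1,2):R a2@(1,2):R a3@(1,2):R a4@(2,1):R

...P
..R.
.R..
....
....
....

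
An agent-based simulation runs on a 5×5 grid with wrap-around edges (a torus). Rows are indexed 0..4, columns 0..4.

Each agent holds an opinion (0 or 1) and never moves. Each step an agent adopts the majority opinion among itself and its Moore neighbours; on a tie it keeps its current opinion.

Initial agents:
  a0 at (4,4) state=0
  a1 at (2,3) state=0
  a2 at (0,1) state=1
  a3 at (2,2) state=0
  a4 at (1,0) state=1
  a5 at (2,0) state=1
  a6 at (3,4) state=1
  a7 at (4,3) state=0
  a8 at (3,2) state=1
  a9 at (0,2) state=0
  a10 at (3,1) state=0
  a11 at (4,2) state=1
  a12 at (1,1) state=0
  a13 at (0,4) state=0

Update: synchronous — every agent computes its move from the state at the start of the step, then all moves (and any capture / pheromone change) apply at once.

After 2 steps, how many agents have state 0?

9

t=1: a0@(4,4):0 a1@(2,3):0 a2@(0,1):1 a3@(2,2):0 a4@(1,0):1 a5@(2,0):1 a6@(3,4):0 a7@(4,3):0 a8@(3,2):0 a9@(0,2):0 a10@(3,1):1 a11@(4,2):1 a12@(1,1):0 a13@(0,4):0
t=2: (unchanged — steady state)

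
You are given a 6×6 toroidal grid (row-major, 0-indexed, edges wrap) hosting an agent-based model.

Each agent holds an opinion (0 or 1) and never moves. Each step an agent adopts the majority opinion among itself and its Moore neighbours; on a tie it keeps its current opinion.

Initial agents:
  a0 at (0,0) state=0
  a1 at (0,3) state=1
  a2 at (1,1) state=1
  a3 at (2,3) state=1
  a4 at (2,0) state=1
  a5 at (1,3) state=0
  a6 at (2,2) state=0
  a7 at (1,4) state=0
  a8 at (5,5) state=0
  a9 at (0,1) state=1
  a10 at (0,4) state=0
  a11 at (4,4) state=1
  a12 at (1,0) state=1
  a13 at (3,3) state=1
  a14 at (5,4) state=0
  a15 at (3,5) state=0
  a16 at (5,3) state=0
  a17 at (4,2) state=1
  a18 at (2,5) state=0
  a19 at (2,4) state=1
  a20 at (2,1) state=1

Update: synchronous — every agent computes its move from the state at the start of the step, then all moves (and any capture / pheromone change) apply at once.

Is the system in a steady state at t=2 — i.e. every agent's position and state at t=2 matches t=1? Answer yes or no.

no

t=1: a0@(0,0):1 a1@(0,3):0 a2@(1,1):1 a3@(2,3):1 a4@(2,0):1 a5@(1,3):0 a6@(2,2):1 a7@(1,4):0 a8@(5,5):0 a9@(0,1):1 a10@(0,4):0 a11@(4,4):0 a12@(1,0):1 a13@(3,3):1 a14@(5,4):0 a15@(3,5):1 a16@(5,3):0 a17@(4,2):1 a18@(2,5):0 a19@(2,4):0 a20@(2,1):1
t=2: a0@(0,0):1 a1@(0,3):0 a2@(1,1):1 a3@(2,3):1 a4@(2,0):1 a5@(1,3):0 a6@(2,2):1 a7@(1,4):0 a8@(5,5):0 a9@(0,1):1 a10@(0,4):0 a11@(4,4):0 a12@(1,0):1 a13@(3,3):1 a14@(5,4):0 a15@(3,5):0 a16@(5,3):0 a17@(4,2):1 a18@(2,5):0 a19@(2,4):0 a20@(2,1):1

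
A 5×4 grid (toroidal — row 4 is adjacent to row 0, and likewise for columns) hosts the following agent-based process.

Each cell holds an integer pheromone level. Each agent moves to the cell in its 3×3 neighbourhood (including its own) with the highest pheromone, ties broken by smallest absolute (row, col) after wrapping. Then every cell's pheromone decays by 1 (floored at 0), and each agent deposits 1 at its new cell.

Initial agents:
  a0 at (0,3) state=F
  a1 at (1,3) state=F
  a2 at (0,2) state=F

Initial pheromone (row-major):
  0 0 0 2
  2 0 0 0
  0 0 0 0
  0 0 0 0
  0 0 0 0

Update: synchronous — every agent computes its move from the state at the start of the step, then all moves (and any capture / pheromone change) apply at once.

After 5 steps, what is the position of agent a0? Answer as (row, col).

(0, 3)

t=1: a0@(0,3) a1@(0,3) a2@(0,3) | pheromone: 0 0 0 4 / 1 0 0 0 / 0 0 0 0 / 0 0 0 0 / 0 0 0 0
t=2: a0@(0,3) a1@(0,3) a2@(0,3) | pheromone: 0 0 0 6 / 0 0 0 0 / 0 0 0 0 / 0 0 0 0 / 0 0 0 0
t=3: a0@(0,3) a1@(0,3) a2@(0,3) | pheromone: 0 0 0 8 / 0 0 0 0 / 0 0 0 0 / 0 0 0 0 / 0 0 0 0
t=4: a0@(0,3) a1@(0,3) a2@(0,3) | pheromone: 0 0 0 10 / 0 0 0 0 / 0 0 0 0 / 0 0 0 0 / 0 0 0 0
t=5: a0@(0,3) a1@(0,3) a2@(0,3) | pheromone: 0 0 0 12 / 0 0 0 0 / 0 0 0 0 / 0 0 0 0 / 0 0 0 0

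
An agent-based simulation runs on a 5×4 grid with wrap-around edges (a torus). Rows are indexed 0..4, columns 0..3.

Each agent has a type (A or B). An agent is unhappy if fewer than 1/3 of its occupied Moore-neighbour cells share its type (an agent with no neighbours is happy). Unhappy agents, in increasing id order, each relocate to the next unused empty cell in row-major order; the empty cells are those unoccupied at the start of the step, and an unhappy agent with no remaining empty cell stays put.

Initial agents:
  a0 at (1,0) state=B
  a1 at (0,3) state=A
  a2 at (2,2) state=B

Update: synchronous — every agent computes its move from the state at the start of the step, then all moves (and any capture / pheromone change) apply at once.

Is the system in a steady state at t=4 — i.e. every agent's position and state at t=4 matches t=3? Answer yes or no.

t=1: a0@(0,0):B a1@(0,1):A a2@(2,2):B
t=2: a0@(0,2):B a1@(0,3):A a2@(2,2):B
t=3: a0@(0,0):B a1@(0,1):A a2@(2,2):B
t=4: a0@(0,2):B a1@(0,3):A a2@(2,2):B

no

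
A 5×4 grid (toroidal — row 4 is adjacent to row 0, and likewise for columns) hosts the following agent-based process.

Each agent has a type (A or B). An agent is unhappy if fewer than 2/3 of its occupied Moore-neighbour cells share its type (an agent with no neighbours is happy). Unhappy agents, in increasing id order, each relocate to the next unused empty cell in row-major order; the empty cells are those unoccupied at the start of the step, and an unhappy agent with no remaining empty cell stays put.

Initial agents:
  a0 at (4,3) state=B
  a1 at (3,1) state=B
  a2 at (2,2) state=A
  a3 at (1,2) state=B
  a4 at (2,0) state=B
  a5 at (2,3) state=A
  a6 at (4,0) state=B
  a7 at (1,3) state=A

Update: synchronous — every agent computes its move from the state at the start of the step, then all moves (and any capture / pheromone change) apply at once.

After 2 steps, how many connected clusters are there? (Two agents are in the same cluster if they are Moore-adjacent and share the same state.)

3

t=1: a0@(4,3):B a1@(3,1):B a2@(0,0):A a3@(0,1):B a4@(0,2):B a5@(0,3):A a6@(4,0):B a7@(1,0):A
t=2: a0@(1,1):B a1@(3,1):B a2@(1,2):A a3@(1,3):B a4@(0,2):B a5@(2,0):A a6@(2,1):B a7@(1,0):A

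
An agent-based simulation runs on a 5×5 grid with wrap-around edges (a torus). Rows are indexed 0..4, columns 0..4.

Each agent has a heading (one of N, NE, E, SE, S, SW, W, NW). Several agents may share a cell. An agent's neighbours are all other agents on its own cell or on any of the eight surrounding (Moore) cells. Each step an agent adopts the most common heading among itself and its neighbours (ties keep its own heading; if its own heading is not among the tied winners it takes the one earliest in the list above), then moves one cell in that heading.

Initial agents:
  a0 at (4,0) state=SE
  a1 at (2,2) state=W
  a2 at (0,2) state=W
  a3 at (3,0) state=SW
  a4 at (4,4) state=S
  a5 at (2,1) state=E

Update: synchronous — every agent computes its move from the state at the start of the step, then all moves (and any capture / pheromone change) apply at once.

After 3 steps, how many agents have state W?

t=1: a0@(0,1):SE a1@(2,1):W a2@(0,1):W a3@(4,4):SW a4@(0,4):S a5@(2,2):E
t=2: a0@(1,2):SE a1@(2,0):W a2@(0,0):W a3@(0,3):SW a4@(1,4):S a5@(2,3):E
t=3: a0@(2,3):SE a1@(2,4):W a2@(0,4):W a3@(1,2):SW a4@(1,3):W a5@(2,4):E

3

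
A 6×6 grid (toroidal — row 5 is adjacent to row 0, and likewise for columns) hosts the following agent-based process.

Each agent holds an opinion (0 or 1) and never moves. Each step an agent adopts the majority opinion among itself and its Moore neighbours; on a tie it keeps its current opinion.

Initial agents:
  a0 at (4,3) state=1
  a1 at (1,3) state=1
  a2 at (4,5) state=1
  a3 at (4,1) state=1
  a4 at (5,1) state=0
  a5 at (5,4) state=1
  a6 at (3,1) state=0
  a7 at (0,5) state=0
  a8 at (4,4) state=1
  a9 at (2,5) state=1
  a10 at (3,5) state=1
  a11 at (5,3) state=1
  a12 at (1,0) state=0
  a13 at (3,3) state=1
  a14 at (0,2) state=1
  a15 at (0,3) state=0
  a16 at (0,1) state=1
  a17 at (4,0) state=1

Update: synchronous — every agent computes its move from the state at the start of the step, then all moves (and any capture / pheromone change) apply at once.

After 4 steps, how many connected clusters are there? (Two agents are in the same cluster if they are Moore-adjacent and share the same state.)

2

t=1: a0@(4,3):1 a1@(1,3):1 a2@(4,5):1 a3@(4,1):1 a4@(5,1):1 a5@(5,4):1 a6@(3,1):1 a7@(0,5):0 a8@(4,4):1 a9@(2,5):1 a10@(3,5):1 a11@(5,3):1 a12@(1,0):0 a13@(3,3):1 a14@(0,2):1 a15@(0,3):1 a16@(0,1):1 a17@(4,0):1
t=2: (unchanged — steady state)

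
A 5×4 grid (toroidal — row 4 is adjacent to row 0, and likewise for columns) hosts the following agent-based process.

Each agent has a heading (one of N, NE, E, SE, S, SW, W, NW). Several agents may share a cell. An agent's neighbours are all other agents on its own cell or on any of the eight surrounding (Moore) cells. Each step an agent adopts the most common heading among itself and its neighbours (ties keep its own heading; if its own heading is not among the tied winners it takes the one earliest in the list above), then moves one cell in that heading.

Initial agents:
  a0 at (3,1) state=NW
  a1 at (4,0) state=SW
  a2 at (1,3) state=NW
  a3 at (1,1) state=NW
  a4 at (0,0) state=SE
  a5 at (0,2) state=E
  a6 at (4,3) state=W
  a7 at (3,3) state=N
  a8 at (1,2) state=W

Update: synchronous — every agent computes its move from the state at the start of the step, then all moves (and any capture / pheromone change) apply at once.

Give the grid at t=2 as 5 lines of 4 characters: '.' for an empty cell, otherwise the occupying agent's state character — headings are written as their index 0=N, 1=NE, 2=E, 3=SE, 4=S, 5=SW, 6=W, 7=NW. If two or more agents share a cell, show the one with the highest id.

....
...0
....
.77.
7777

t=1: a0@(2,0):NW a1@(0,3):SW a2@(0,2):NW a3@(0,0):NW a4@(4,3):NW a5@(0,1):W a6@(4,2):W a7@(2,3):N a8@(0,1):NW
t=2: a0@(1,3):NW a1@(4,2):NW a2@(4,1):NW a3@(4,3):NW a4@(3,2):NW a5@(4,0):NW a6@(3,1):NW a7@(1,3):N a8@(4,0):NW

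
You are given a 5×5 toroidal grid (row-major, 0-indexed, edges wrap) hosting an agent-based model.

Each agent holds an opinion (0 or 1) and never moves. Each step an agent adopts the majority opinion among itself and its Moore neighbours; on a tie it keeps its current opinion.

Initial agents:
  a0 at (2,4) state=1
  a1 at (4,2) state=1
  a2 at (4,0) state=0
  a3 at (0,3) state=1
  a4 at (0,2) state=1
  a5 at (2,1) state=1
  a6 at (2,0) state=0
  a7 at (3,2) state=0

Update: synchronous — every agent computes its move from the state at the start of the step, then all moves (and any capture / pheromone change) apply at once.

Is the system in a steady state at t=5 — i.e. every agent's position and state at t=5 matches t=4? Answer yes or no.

t=1: a0@(2,4):1 a1@(4,2):1 a2@(4,0):0 a3@(0,3):1 a4@(0,2):1 a5@(2,1):0 a6@(2,0):1 a7@(3,2):1
t=2: a0@(2,4):1 a1@(4,2):1 a2@(4,0):0 a3@(0,3):1 a4@(0,2):1 a5@(2,1):1 a6@(2,0):1 a7@(3,2):1
t=3: (unchanged — steady state)

yes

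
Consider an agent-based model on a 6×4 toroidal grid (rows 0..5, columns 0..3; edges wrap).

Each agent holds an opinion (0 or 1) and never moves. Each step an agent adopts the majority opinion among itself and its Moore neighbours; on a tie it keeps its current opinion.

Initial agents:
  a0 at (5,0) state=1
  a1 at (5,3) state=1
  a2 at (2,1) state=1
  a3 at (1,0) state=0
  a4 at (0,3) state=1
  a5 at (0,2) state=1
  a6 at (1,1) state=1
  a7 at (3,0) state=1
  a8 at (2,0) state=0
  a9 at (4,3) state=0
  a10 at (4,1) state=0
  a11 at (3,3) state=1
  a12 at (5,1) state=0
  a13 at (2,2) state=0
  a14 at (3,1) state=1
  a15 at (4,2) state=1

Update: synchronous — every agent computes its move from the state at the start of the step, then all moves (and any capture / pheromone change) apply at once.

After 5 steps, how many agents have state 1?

16

t=1: a0@(5,0):1 a1@(5,3):1 a2@(2,1):1 a3@(1,0):1 a4@(0,3):1 a5@(0,2):1 a6@(1,1):1 a7@(3,0):1 a8@(2,0):1 a9@(4,3):1 a10@(4,1):1 a11@(3,3):1 a12@(5,1):1 a13@(2,2):1 a14@(3,1):1 a15@(4,2):1
t=2: (unchanged — steady state)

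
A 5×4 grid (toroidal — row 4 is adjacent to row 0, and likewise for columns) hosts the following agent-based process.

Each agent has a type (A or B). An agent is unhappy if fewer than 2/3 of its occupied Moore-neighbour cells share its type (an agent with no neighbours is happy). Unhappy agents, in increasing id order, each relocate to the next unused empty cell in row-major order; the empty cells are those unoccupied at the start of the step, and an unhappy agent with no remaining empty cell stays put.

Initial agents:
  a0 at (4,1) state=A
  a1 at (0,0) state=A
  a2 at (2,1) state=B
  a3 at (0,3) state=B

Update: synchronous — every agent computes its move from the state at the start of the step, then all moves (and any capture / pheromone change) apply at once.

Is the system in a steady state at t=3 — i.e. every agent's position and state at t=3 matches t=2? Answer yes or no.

no

t=1: a0@(4,1):A a1@(0,1):A a2@(2,1):B a3@(0,2):B
t=2: a0@(0,0):A a1@(0,3):A a2@(2,1):B a3@(1,0):B
t=3: a0@(0,1):A a1@(0,2):A a2@(2,1):B a3@(1,1):B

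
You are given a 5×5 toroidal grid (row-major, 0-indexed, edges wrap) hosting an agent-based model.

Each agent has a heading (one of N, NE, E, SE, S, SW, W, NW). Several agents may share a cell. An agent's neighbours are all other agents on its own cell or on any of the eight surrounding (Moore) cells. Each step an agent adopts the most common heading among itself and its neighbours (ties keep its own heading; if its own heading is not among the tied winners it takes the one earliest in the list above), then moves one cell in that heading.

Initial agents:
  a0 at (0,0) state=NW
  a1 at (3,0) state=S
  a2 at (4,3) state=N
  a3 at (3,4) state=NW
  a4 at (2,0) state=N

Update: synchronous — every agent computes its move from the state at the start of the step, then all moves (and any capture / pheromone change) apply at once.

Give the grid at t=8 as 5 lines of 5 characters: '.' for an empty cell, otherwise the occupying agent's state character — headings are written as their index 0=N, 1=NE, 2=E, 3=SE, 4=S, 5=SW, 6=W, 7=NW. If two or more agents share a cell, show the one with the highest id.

....0
...0.
..7..
.....
0....

t=1: a0@(4,4):NW a1@(4,0):S a2@(3,3):N a3@(2,4):N a4@(1,0):N
t=2: a0@(3,3):NW a1@(0,0):S a2@(2,3):N a3@(1,4):N a4@(0,0):N
t=3: a0@(2,2):NW a1@(4,0):N a2@(1,3):N a3@(0,4):N a4@(4,0):N
t=4: a0@(1,1):NW a1@(3,0):N a2@(0,3):N a3@(4,4):N a4@(3,0):N
t=5: a0@(0,0):NW a1@(2,0):N a2@(4,3):N a3@(3,4):N a4@(2,0):N
t=6: a0@(4,4):NW a1@(1,0):N a2@(3,3):N a3@(2,4):N a4@(1,0):N
t=7: a0@(3,3):NW a1@(0,0):N a2@(2,3):N a3@(1,4):N a4@(0,0):N
t=8: a0@(2,2):NW a1@(4,0):N a2@(1,3):N a3@(0,4):N a4@(4,0):N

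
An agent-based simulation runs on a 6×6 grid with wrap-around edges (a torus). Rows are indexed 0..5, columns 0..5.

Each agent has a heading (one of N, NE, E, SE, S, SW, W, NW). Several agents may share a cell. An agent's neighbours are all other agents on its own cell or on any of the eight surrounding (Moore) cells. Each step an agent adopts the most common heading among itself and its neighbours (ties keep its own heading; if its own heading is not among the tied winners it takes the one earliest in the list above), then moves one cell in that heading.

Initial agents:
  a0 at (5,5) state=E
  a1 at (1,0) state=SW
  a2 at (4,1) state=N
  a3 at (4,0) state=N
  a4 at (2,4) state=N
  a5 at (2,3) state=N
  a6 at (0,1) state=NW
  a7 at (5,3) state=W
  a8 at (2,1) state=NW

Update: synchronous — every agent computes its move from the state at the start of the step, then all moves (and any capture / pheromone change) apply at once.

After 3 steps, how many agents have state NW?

t=1: a0@(5,0):E a1@(0,5):NW a2@(3,1):N a3@(3,0):N a4@(1,4):N a5@(1,3):N a6@(5,0):NW a7@(5,2):W a8@(1,0):NW
t=2: a0@(4,5):NW a1@(5,4):NW a2@(2,1):N a3@(2,0):N a4@(0,4):N a5@(0,3):N a6@(4,5):NW a7@(5,1):W a8@(0,5):NW
t=3: a0@(3,4):NW a1@(4,3):NW a2@(1,1):N a3@(1,0):N a4@(5,4):N a5@(5,3):N a6@(3,4):NW a7@(5,0):W a8@(5,4):NW

4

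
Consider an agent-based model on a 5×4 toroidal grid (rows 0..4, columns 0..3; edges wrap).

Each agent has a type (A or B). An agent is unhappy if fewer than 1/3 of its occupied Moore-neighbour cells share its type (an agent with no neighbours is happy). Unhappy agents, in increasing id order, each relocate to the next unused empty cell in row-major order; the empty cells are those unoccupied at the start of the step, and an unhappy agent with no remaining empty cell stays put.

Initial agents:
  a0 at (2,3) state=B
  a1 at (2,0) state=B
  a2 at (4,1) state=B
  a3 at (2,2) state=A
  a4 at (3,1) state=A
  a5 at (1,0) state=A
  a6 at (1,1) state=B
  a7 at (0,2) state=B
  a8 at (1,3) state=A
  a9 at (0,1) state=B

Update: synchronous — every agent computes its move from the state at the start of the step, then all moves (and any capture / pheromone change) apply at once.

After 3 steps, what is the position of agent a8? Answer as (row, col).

t=1: a0@(0,0):B a1@(2,0):B a2@(4,1):B a3@(2,2):A a4@(3,1):A a5@(0,3):A a6@(1,1):B a7@(0,2):B a8@(1,3):A a9@(0,1):B
t=2: (unchanged — steady state)

(1, 3)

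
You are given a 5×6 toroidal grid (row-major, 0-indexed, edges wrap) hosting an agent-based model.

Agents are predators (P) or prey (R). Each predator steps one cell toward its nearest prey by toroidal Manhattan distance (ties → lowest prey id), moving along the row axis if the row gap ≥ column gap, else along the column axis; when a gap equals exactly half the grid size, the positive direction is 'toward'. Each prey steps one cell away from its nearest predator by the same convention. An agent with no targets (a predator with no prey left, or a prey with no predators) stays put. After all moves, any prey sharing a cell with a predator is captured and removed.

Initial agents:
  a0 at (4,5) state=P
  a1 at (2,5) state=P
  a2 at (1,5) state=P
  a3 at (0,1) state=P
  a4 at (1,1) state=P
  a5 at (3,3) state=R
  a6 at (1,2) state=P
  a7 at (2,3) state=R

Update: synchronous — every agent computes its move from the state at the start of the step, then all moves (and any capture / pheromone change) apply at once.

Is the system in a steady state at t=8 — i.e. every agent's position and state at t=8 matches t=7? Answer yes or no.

t=1: a0@(4,4):P a1@(2,4):P a2@(1,4):P a3@(4,1):P a4@(1,2):P a5@(3,2):R a6@(2,2):P
t=2: a0@(4,3):P a1@(2,3):P a2@(2,4):P a3@(3,1):P a4@(2,2):P a5@(4,2):R a6@(3,2):P
t=3: a0@(4,2):P a1@(3,3):P a2@(3,4):P a3@(4,1):P a4@(3,2):P a6@(4,2):P
t=4: (unchanged — steady state)

yes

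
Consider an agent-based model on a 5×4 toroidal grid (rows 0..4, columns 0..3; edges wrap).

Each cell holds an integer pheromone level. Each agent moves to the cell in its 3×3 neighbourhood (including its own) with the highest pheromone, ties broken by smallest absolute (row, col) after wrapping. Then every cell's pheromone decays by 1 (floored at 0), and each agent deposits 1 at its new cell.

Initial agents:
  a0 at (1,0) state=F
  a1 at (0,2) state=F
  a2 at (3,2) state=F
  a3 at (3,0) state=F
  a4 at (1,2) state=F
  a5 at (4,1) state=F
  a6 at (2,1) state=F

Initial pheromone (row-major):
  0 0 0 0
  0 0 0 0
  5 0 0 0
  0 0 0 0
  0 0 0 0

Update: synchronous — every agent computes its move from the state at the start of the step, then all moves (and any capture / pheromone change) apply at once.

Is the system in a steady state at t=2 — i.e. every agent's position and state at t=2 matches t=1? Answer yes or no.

no

t=1: a0@(2,0) a1@(0,1) a2@(2,1) a3@(2,0) a4@(0,1) a5@(0,0) a6@(2,0) | pheromone: 1 2 0 0 / 0 0 0 0 / 7 1 0 0 / 0 0 0 0 / 0 0 0 0
t=2: a0@(2,0) a1@(0,1) a2@(2,0) a3@(2,0) a4@(0,1) a5@(0,1) a6@(2,0) | pheromone: 0 4 0 0 / 0 0 0 0 / 10 0 0 0 / 0 0 0 0 / 0 0 0 0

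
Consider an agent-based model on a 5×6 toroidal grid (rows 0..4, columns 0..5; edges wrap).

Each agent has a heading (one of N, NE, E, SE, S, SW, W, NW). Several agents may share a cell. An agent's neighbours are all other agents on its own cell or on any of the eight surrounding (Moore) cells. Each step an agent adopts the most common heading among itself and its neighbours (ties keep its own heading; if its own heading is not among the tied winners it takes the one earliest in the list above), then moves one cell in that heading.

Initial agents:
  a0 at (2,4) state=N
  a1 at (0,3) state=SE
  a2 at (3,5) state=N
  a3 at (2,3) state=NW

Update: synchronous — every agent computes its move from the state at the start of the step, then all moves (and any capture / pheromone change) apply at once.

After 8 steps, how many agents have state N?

t=1: a0@(1,4):N a1@(1,4):SE a2@(2,5):N a3@(1,2):NW
t=2: a0@(0,4):N a1@(0,4):N a2@(1,5):N a3@(0,1):NW
t=3: a0@(4,4):N a1@(4,4):N a2@(0,5):N a3@(4,0):NW
t=4: a0@(3,4):N a1@(3,4):N a2@(4,5):N a3@(3,5):NW
t=5: a0@(2,4):N a1@(2,4):N a2@(3,5):N a3@(2,5):N
t=6: a0@(1,4):N a1@(1,4):N a2@(2,5):N a3@(1,5):N
t=7: a0@(0,4):N a1@(0,4):N a2@(1,5):N a3@(0,5):N
t=8: a0@(4,4):N a1@(4,4):N a2@(0,5):N a3@(4,5):N

4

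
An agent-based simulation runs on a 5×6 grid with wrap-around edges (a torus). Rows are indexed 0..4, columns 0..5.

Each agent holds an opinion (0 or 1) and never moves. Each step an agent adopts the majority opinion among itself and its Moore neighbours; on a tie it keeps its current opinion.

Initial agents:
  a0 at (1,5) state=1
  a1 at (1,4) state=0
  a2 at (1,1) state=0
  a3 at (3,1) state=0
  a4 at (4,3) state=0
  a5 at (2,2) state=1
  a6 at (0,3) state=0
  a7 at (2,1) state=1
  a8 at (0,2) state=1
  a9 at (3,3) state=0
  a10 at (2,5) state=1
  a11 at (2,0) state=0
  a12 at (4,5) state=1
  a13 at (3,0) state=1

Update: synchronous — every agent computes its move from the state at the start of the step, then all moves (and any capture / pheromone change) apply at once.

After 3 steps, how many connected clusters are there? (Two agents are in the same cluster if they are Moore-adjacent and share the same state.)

2

t=1: a0@(1,5):1 a1@(1,4):0 a2@(1,1):1 a3@(3,1):1 a4@(4,3):0 a5@(2,2):0 a6@(0,3):0 a7@(2,1):1 a8@(0,2):0 a9@(3,3):0 a10@(2,5):1 a11@(2,0):1 a12@(4,5):1 a13@(3,0):1
t=2: a0@(1,5):1 a1@(1,4):0 a2@(1,1):1 a3@(3,1):1 a4@(4,3):0 a5@(2,2):1 a6@(0,3):0 a7@(2,1):1 a8@(0,2):0 a9@(3,3):0 a10@(2,5):1 a11@(2,0):1 a12@(4,5):1 a13@(3,0):1
t=3: (unchanged — steady state)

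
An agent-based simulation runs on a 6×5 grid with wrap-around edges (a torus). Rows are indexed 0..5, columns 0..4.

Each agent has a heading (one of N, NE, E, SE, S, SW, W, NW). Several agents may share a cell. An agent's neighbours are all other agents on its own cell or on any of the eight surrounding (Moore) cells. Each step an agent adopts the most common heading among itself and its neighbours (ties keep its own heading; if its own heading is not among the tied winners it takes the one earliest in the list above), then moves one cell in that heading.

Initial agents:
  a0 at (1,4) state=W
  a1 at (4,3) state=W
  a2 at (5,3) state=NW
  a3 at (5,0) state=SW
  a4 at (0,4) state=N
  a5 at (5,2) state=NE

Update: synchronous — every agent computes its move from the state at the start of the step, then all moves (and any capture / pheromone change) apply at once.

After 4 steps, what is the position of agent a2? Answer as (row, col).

t=1: a0@(1,3):W a1@(4,2):W a2@(4,2):NW a3@(0,4):SW a4@(5,4):N a5@(4,3):NE
t=2: a0@(1,2):W a1@(4,1):W a2@(3,1):NW a3@(1,3):SW a4@(4,4):N a5@(3,4):NE
t=3: a0@(1,1):W a1@(4,0):W a2@(2,0):NW a3@(2,2):SW a4@(3,4):N a5@(2,0):NE
t=4: a0@(1,0):W a1@(4,4):W a2@(1,4):NW a3@(3,1):SW a4@(2,4):N a5@(1,1):NE

(1, 4)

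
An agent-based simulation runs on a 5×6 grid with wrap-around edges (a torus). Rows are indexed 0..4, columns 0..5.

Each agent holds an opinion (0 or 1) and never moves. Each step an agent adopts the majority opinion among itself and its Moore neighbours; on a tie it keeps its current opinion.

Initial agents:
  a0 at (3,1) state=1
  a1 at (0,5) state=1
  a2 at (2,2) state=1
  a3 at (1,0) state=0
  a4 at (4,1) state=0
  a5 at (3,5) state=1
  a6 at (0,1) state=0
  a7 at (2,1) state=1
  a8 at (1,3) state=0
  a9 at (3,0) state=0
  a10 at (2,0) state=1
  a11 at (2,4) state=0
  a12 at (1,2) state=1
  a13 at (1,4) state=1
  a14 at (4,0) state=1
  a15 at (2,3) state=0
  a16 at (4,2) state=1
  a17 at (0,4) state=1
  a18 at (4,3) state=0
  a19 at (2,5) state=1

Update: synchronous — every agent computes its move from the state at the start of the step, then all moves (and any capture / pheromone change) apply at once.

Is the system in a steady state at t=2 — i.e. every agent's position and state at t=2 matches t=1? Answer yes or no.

no

t=1: a0@(3,1):1 a1@(0,5):1 a2@(2,2):1 a3@(1,0):1 a4@(4,1):0 a5@(3,5):1 a6@(0,1):0 a7@(2,1):1 a8@(1,3):1 a9@(3,0):1 a10@(2,0):1 a11@(2,4):0 a12@(1,2):1 a13@(1,4):1 a14@(4,0):1 a15@(2,3):0 a16@(4,2):0 a17@(0,4):1 a18@(4,3):1 a19@(2,5):1
t=2: a0@(3,1):1 a1@(0,5):1 a2@(2,2):1 a3@(1,0):1 a4@(4,1):0 a5@(3,5):1 a6@(0,1):0 a7@(2,1):1 a8@(1,3):1 a9@(3,0):1 a10@(2,0):1 a11@(2,4):1 a12@(1,2):1 a13@(1,4):1 a14@(4,0):1 a15@(2,3):1 a16@(4,2):0 a17@(0,4):1 a18@(4,3):1 a19@(2,5):1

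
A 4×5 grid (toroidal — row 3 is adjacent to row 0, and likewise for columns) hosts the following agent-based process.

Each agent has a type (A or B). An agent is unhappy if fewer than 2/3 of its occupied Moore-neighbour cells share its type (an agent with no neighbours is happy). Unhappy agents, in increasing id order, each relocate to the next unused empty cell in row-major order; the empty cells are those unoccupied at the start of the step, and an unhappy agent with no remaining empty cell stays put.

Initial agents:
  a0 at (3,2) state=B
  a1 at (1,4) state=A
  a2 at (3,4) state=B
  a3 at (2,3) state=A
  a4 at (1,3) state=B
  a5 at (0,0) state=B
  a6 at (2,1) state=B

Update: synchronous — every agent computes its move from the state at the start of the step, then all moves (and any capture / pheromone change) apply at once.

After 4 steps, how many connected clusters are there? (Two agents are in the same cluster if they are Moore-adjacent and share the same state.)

t=1: a0@(0,1):B a1@(0,2):A a2@(0,3):B a3@(0,4):A a4@(1,0):B a5@(1,1):B a6@(2,1):B
t=2: a0@(0,1):B a1@(0,0):A a2@(1,2):B a3@(1,3):A a4@(1,0):B a5@(1,1):B a6@(2,1):B
t=3: a0@(0,1):B a1@(0,2):A a2@(1,2):B a3@(0,3):A a4@(1,0):B a5@(1,1):B a6@(2,1):B
t=4: a0@(0,1):B a1@(0,0):A a2@(0,4):B a3@(1,3):A a4@(1,0):B a5@(1,1):B a6@(2,1):B

3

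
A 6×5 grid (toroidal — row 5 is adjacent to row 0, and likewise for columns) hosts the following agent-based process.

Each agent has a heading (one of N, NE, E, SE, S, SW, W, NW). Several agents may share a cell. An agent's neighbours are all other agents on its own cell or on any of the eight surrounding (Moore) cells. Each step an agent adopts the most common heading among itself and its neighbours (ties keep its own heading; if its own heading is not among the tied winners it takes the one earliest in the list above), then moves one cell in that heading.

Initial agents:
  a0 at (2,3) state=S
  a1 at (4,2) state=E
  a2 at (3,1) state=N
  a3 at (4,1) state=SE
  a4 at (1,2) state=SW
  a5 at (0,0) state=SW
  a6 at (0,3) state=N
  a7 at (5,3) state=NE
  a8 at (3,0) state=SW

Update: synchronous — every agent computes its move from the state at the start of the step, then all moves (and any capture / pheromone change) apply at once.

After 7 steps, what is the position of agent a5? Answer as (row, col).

(1, 3)

t=1: a0@(3,3):S a1@(4,3):E a2@(2,1):N a3@(5,2):SE a4@(2,1):SW a5@(1,4):SW a6@(5,3):N a7@(4,4):NE a8@(4,4):SW
t=2: a0@(4,3):S a1@(4,4):E a2@(1,1):N a3@(0,3):SE a4@(3,0):SW a5@(2,3):SW a6@(4,3):N a7@(3,0):NE a8@(5,3):SW
t=3: a0@(5,3):S a1@(5,3):SW a2@(0,1):N a3@(1,4):SE a4@(4,4):SW a5@(3,2):SW a6@(3,3):N a7@(2,1):NE a8@(0,2):SW
t=4: a0@(0,2):SW a1@(0,2):SW a2@(5,1):N a3@(2,0):SE a4@(5,3):SW a5@(4,1):SW a6@(4,2):SW a7@(1,2):NE a8@(1,1):SW
t=5: a0@(1,1):SW a1@(1,1):SW a2@(0,0):SW a3@(3,1):SE a4@(0,2):SW a5@(5,0):SW a6@(5,1):SW a7@(2,1):SW a8@(2,0):SW
t=6: a0@(2,0):SW a1@(2,0):SW a2@(1,4):SW a3@(4,0):SW a4@(1,1):SW a5@(0,4):SW a6@(0,0):SW a7@(3,0):SW a8@(3,4):SW
t=7: a0@(3,4):SW a1@(3,4):SW a2@(2,3):SW a3@(5,4):SW a4@(2,0):SW a5@(1,3):SW a6@(1,4):SW a7@(4,4):SW a8@(4,3):SW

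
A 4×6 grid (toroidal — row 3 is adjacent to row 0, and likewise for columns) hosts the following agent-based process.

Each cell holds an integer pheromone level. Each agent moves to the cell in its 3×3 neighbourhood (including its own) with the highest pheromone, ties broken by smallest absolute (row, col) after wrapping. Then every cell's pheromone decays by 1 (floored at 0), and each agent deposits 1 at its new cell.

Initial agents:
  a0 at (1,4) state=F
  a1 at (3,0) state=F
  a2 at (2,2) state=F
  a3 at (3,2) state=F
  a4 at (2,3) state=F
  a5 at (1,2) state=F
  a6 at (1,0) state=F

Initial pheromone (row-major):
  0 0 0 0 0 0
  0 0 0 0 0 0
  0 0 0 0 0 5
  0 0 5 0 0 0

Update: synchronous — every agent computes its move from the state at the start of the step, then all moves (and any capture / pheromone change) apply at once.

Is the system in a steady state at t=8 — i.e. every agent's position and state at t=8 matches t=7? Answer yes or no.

t=1: a0@(2,5) a1@(2,5) a2@(3,2) a3@(3,2) a4@(3,2) a5@(0,1) a6@(2,5) | pheromone: 0 1 0 0 0 0 / 0 0 0 0 0 0 / 0 0 0 0 0 7 / 0 0 7 0 0 0
t=2: a0@(2,5) a1@(2,5) a2@(3,2) a3@(3,2) a4@(3,2) a5@(3,2) a6@(2,5) | pheromone: 0 0 0 0 0 0 / 0 0 0 0 0 0 / 0 0 0 0 0 9 / 0 0 10 0 0 0
t=3: a0@(2,5) a1@(2,5) a2@(3,2) a3@(3,2) a4@(3,2) a5@(3,2) a6@(2,5) | pheromone: 0 0 0 0 0 0 / 0 0 0 0 0 0 / 0 0 0 0 0 11 / 0 0 13 0 0 0
t=4: a0@(2,5) a1@(2,5) a2@(3,2) a3@(3,2) a4@(3,2) a5@(3,2) a6@(2,5) | pheromone: 0 0 0 0 0 0 / 0 0 0 0 0 0 / 0 0 0 0 0 13 / 0 0 16 0 0 0
t=5: a0@(2,5) a1@(2,5) a2@(3,2) a3@(3,2) a4@(3,2) a5@(3,2) a6@(2,5) | pheromone: 0 0 0 0 0 0 / 0 0 0 0 0 0 / 0 0 0 0 0 15 / 0 0 19 0 0 0
t=6: a0@(2,5) a1@(2,5) a2@(3,2) a3@(3,2) a4@(3,2) a5@(3,2) a6@(2,5) | pheromone: 0 0 0 0 0 0 / 0 0 0 0 0 0 / 0 0 0 0 0 17 / 0 0 22 0 0 0
t=7: a0@(2,5) a1@(2,5) a2@(3,2) a3@(3,2) a4@(3,2) a5@(3,2) a6@(2,5) | pheromone: 0 0 0 0 0 0 / 0 0 0 0 0 0 / 0 0 0 0 0 19 / 0 0 25 0 0 0
t=8: a0@(2,5) a1@(2,5) a2@(3,2) a3@(3,2) a4@(3,2) a5@(3,2) a6@(2,5) | pheromone: 0 0 0 0 0 0 / 0 0 0 0 0 0 / 0 0 0 0 0 21 / 0 0 28 0 0 0

yes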